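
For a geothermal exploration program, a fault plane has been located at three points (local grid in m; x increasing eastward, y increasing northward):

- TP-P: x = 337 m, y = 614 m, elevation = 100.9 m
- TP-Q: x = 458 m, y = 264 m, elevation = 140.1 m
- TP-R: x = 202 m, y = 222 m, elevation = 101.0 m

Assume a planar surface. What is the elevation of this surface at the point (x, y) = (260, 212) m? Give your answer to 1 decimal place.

Two edge vectors: TP-P→TP-Q = (121, -350, 39.2), TP-P→TP-R = (-135, -392, 0.1).
Normal n = (TP-P→TP-Q) × (TP-P→TP-R) = (15331.4, -5304.1, -94682).
So ∂z/∂x = −n_x/n_z = 0.16193 and ∂z/∂y = −n_y/n_z = −0.05602.
Intercept c from TP-P: 100.9 − 54.57 + 34.40 = 80.73.
At (260, 212): z = 42.1 − 11.9 + 80.73 = 111.0 m.

111.0 m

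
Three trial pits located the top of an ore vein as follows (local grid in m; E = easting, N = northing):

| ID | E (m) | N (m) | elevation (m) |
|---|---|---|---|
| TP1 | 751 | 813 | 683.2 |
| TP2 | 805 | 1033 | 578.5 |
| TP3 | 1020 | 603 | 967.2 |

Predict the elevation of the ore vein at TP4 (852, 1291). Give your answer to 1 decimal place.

446.3 m

Two edge vectors: TP1→TP2 = (54, 220, -104.7), TP1→TP3 = (269, -210, 284).
Normal n = (TP1→TP2) × (TP1→TP3) = (40493, -43500.3, -70520).
So ∂z/∂E = −n_x/n_z = 0.574206 and ∂z/∂N = −n_y/n_z = −0.616851.
Intercept c from TP1: 683.2 − 431.23 + 501.50 = 753.47.
At (852, 1291): z = 489.2 − 796.4 + 753.47 = 446.3 m.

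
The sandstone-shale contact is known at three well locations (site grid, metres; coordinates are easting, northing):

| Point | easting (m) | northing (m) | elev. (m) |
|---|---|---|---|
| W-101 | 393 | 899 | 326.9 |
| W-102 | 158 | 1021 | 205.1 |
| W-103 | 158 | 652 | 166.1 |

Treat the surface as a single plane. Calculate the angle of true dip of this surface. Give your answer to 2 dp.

30.23°

Let the plane be z = a·easting + b·northing + c.
W-102−W-101: −235a + 122b = −121.8;  W-103−W-101: −235a − 247b = −160.8.
Solving gives a = 0.57317, b = 0.10569.
Gradient magnitude |∇z| = √(a² + b²) = √(0.32852 + 0.01117) = 0.58283.
True dip = arctan(0.58283) = 30.23°, dipping toward W (azimuth ≈ 260°).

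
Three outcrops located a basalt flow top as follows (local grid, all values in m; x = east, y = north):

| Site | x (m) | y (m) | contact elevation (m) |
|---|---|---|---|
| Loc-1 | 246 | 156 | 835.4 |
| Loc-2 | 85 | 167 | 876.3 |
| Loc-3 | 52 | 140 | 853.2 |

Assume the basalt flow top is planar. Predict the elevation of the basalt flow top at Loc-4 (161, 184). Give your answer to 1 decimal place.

Two edge vectors: Loc-1→Loc-2 = (-161, 11, 40.9), Loc-1→Loc-3 = (-194, -16, 17.8).
Normal n = (Loc-1→Loc-2) × (Loc-1→Loc-3) = (850.2, -5068.8, 4710).
So ∂z/∂x = −n_x/n_z = −0.18051 and ∂z/∂y = −n_y/n_z = 1.07618.
Intercept c from Loc-1: 835.4 + 44.41 − 167.88 = 711.92.
At (161, 184): z = −29.1 + 198.0 + 711.92 = 880.9 m.

880.9 m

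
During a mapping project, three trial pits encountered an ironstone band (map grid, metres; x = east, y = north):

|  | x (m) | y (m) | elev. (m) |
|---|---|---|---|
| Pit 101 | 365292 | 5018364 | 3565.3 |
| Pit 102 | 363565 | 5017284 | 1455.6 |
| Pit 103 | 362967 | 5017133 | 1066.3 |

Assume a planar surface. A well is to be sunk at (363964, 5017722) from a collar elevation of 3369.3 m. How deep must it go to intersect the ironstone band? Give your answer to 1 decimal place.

Two edge vectors: Pit 101→Pit 102 = (-1727, -1080, -2109.7), Pit 101→Pit 103 = (-2325, -1231, -2499).
Normal n = (Pit 101→Pit 102) × (Pit 101→Pit 103) = (101879.3, 589279.5, -385063).
So ∂z/∂x = −n_x/n_z = 0.264578264 and ∂z/∂y = −n_y/n_z = 1.530345684.
Intercept c from Pit 101: 3565.3 − 96648.32 − 7679831.69 = −7772914.71.
At (363964, 5017722): z_contact = 96296.96 + 7678849.20 − 7772914.71 = 2231.46 m.
Depth below ground = 3369.3 − 2231.46 = 1137.8 m.

1137.8 m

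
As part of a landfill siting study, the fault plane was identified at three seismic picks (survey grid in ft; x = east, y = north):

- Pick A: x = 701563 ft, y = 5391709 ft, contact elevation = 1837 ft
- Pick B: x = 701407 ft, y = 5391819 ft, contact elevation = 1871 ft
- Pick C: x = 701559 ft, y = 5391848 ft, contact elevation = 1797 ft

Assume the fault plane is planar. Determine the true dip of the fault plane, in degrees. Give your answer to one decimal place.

27.7°

Two edge vectors: Pick A→Pick B = (-156, 110, 34), Pick A→Pick C = (-4, 139, -40).
Normal n = (Pick A→Pick B) × (Pick A→Pick C) = (-9126, -6376, -21244).
So ∂z/∂x = −n_x/n_z = −0.42958 and ∂z/∂y = −n_y/n_z = −0.30013.
Gradient magnitude |∇z| = √(a² + b²) = √(0.18454 + 0.09008) = 0.52404.
True dip = arctan(0.52404) = 27.7°, dipping toward NE (azimuth ≈ 055°).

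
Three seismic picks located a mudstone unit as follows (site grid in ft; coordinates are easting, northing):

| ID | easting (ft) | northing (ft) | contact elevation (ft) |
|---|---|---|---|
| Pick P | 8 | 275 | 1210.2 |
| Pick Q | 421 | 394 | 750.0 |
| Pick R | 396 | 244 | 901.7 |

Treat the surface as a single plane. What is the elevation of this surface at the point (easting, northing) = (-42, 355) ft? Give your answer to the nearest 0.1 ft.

1184.0 ft

Let the plane be z = a·easting + b·northing + c.
Pick Q−Pick P: 413a + 119b = −460.2;  Pick R−Pick P: 388a − 31b = −308.5.
Solving gives a = −0.86440, b = −0.86727.
Then c = 1210.2 − a·8 − b·275 = 1455.61.
At (-42, 355): z = 36.3 − 307.9 + 1455.61 = 1184.0 ft.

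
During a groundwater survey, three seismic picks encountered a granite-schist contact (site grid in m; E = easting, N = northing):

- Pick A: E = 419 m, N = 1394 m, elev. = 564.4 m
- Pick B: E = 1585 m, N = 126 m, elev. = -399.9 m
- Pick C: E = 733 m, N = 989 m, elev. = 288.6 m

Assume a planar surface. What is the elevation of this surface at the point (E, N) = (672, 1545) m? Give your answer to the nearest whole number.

463 m

Two edge vectors: Pick A→Pick B = (1166, -1268, -964.3), Pick A→Pick C = (314, -405, -275.8).
Normal n = (Pick A→Pick B) × (Pick A→Pick C) = (-40827.1, 18792.6, -74078).
So ∂z/∂E = −n_x/n_z = −0.55114 and ∂z/∂N = −n_y/n_z = 0.25369.
Intercept c from Pick A: 564.4 + 230.93 − 353.64 = 441.69.
At (672, 1545): z = −370.4 + 391.9 + 441.69 = 463.3 m.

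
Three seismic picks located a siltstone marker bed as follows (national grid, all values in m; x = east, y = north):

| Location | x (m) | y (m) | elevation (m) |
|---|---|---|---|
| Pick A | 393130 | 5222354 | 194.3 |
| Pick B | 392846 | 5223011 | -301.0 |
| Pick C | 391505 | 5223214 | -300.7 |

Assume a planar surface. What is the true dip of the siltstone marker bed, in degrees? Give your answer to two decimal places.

39.21°

Let the plane be z = a·x + b·y + c.
Pick B−Pick A: −284a + 657b = −495.3;  Pick C−Pick A: −1625a + 860b = −495.
Solving gives a = −0.12235, b = −0.80677.
Gradient magnitude |∇z| = √(a² + b²) = √(0.01497 + 0.65088) = 0.81600.
True dip = arctan(0.81600) = 39.21°, dipping toward N (azimuth ≈ 009°).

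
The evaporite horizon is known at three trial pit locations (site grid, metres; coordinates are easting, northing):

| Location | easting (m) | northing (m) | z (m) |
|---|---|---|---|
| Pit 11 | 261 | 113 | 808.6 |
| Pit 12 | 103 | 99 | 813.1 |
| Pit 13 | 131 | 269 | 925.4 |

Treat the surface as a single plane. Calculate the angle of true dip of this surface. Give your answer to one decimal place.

Let the plane be z = a·easting + b·northing + c.
Pit 12−Pit 11: −158a − 14b = 4.5;  Pit 13−Pit 11: −130a + 156b = 116.8.
Solving gives a = −0.08830, b = 0.67513.
Gradient magnitude |∇z| = √(a² + b²) = √(0.00780 + 0.45580) = 0.68088.
True dip = arctan(0.68088) = 34.3°, dipping toward S (azimuth ≈ 173°).

34.3°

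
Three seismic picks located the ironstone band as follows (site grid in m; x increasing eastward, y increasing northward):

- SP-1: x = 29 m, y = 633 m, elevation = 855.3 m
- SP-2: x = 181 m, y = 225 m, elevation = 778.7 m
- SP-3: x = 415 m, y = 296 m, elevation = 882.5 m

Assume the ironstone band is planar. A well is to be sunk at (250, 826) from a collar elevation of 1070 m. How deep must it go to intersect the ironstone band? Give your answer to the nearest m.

77 m

Let the plane be z = a·x + b·y + c.
SP-2−SP-1: 152a − 408b = −76.6;  SP-3−SP-1: 386a − 337b = 27.2.
Solving gives a = 0.34736, b = 0.31715.
Then c = 855.3 − a·29 − b·633 = 644.47.
At (250, 826): z_contact = 86.8 + 262.0 + 644.47 = 993.3 m.
Depth below ground = 1070 − 993.3 = 77 m.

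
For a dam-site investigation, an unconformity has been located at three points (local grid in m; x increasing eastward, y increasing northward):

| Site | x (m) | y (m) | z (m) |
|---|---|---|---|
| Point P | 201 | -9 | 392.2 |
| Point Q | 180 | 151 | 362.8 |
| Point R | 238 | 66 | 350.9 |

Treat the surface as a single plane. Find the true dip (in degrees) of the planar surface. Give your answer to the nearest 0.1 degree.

Let the plane be z = a·x + b·y + c.
Point Q−Point P: −21a + 160b = −29.4;  Point R−Point P: 37a + 75b = −41.3.
Solving gives a = −0.58746, b = −0.26085.
Gradient magnitude |∇z| = √(a² + b²) = √(0.34511 + 0.06804) = 0.64277.
True dip = arctan(0.64277) = 32.7°, dipping toward ENE (azimuth ≈ 066°).

32.7°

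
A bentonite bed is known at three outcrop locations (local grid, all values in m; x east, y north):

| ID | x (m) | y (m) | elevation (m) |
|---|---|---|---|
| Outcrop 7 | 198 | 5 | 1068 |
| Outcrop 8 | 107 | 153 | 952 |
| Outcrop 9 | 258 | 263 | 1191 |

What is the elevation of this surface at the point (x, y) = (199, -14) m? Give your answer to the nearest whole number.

1067 m

Two edge vectors: Outcrop 7→Outcrop 8 = (-91, 148, -116), Outcrop 7→Outcrop 9 = (60, 258, 123).
Normal n = (Outcrop 7→Outcrop 8) × (Outcrop 7→Outcrop 9) = (48132, 4233, -32358).
So ∂z/∂x = −n_x/n_z = 1.48748 and ∂z/∂y = −n_y/n_z = 0.13082.
Intercept c from Outcrop 7: 1068 − 294.52 − 0.65 = 772.82.
At (199, -14): z = 296.0 − 1.8 + 772.82 = 1067.0 m.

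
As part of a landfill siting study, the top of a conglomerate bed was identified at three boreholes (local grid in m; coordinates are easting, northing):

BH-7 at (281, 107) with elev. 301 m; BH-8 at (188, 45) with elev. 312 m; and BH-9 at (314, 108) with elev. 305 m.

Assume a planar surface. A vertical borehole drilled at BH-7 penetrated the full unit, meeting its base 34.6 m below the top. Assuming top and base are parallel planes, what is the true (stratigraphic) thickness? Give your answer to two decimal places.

32.14 m

Two edge vectors: BH-7→BH-8 = (-93, -62, 11), BH-7→BH-9 = (33, 1, 4).
Normal n = (BH-7→BH-8) × (BH-7→BH-9) = (-259, 735, 1953).
So ∂z/∂easting = −n_x/n_z = 0.13262 and ∂z/∂northing = −n_y/n_z = −0.37634.
|∇z| = √(a²+b²) = 0.39903, so dip δ = arctan(0.39903) = 21.75°.
True thickness = vertical thickness × cos δ = 34.6 × cos 21.75° = 32.14 m.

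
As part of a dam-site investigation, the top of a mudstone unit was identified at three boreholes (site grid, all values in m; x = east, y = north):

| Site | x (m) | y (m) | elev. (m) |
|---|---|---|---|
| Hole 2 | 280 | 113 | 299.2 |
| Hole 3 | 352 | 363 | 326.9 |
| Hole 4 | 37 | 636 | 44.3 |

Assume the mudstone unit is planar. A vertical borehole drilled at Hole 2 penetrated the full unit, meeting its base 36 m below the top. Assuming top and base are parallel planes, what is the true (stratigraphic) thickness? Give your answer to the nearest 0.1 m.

Let the plane be z = a·x + b·y + c.
Hole 3−Hole 2: 72a + 250b = 27.7;  Hole 4−Hole 2: −243a + 523b = −254.9.
Solving gives a = 0.79479, b = −0.11810.
|∇z| = √(a²+b²) = 0.80352, so dip δ = arctan(0.80352) = 38.78°.
True thickness = vertical thickness × cos δ = 36 × cos 38.78° = 28.1 m.

28.1 m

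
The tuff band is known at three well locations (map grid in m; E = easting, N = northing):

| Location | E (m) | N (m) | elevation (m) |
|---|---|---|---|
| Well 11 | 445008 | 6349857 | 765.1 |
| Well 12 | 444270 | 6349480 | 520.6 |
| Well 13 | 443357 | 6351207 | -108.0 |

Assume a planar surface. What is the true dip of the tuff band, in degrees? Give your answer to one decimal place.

23.4°

Let the plane be z = a·E + b·N + c.
Well 12−Well 11: −738a − 377b = −244.5;  Well 13−Well 11: −1651a + 1350b = −873.1.
Solving gives a = 0.40725, b = −0.14868.
Gradient magnitude |∇z| = √(a² + b²) = √(0.16586 + 0.02211) = 0.43355.
True dip = arctan(0.43355) = 23.4°, dipping toward WNW (azimuth ≈ 290°).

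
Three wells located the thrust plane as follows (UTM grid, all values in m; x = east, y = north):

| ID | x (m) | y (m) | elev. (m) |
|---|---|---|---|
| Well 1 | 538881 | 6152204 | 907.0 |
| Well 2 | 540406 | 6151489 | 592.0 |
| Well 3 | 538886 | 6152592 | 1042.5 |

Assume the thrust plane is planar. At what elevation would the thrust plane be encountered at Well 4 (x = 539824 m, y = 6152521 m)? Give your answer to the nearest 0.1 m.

Let the plane be z = a·x + b·y + c.
Well 2−Well 1: 1525a − 715b = −315;  Well 3−Well 1: 5a + 388b = 135.5.
Solving gives a = −0.042564361, b = 0.349775314.
Then c = 907 − a·538881 − b·6152204 = −2128044.96.
At (539824, 6152521): z = −22977.3 + 2152000.0 − 2128044.96 = 977.7 m.

977.7 m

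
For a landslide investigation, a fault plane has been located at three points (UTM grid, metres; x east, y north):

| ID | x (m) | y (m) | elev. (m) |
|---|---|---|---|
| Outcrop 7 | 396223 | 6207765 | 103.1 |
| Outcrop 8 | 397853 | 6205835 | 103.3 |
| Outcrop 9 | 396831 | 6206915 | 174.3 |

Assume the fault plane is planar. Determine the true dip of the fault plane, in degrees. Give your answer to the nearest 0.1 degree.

Let the plane be z = a·x + b·y + c.
Outcrop 8−Outcrop 7: 1630a − 1930b = 0.2;  Outcrop 9−Outcrop 7: 608a − 850b = 71.2.
Solving gives a = −0.64720, b = −0.54671.
Gradient magnitude |∇z| = √(a² + b²) = √(0.41887 + 0.29889) = 0.84721.
True dip = arctan(0.84721) = 40.3°, dipping toward NE (azimuth ≈ 050°).

40.3°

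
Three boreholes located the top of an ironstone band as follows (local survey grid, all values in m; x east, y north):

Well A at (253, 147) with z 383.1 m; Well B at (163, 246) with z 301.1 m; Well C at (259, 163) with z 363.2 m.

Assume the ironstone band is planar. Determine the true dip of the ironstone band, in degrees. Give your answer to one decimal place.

49.4°

Let the plane be z = a·x + b·y + c.
Well B−Well A: −90a + 99b = −82;  Well C−Well A: 6a + 16b = −19.9.
Solving gives a = −0.32355, b = −1.12242.
Gradient magnitude |∇z| = √(a² + b²) = √(0.10468 + 1.25982) = 1.16812.
True dip = arctan(1.16812) = 49.4°, dipping toward NNE (azimuth ≈ 016°).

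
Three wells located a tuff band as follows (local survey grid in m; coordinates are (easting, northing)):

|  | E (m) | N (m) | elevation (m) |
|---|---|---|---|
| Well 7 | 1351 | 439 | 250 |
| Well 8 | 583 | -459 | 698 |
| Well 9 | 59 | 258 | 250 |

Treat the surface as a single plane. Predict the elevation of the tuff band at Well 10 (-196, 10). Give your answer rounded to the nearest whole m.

370 m

Two edge vectors: Well 7→Well 8 = (-768, -898, 448), Well 7→Well 9 = (-1292, -181, 0).
Normal n = (Well 7→Well 8) × (Well 7→Well 9) = (81088, -578816, -1021208).
So ∂z/∂E = −n_x/n_z = 0.07940 and ∂z/∂N = −n_y/n_z = −0.56680.
Intercept c from Well 7: 250 − 107.27 + 248.82 = 391.55.
At (-196, 10): z = −15.6 − 5.7 + 391.55 = 370.3 m.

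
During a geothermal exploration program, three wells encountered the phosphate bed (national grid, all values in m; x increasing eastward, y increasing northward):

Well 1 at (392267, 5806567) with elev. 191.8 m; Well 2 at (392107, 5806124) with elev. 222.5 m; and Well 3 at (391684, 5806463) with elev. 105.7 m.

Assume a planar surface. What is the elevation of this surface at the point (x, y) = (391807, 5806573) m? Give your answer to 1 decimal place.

112.3 m

Two edge vectors: Well 1→Well 2 = (-160, -443, 30.7), Well 1→Well 3 = (-583, -104, -86.1).
Normal n = (Well 1→Well 2) × (Well 1→Well 3) = (41335.1, -31674.1, -241629).
So ∂z/∂x = −n_x/n_z = 0.171068456 and ∂z/∂y = −n_y/n_z = −0.131085673.
Intercept c from Well 1: 191.8 − 67104.51 + 761157.74 = 694245.03.
At (391807, 5806573): z = 67025.8 − 761158.5 + 694245.03 = 112.3 m.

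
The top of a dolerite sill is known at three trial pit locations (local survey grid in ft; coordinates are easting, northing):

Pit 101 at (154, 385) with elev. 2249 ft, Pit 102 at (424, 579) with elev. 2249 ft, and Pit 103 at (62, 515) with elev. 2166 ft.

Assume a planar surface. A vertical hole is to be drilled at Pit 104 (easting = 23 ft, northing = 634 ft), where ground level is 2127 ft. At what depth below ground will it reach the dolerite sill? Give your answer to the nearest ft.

23 ft

Let the plane be z = a·easting + b·northing + c.
Pit 102−Pit 101: 270a + 194b = 0;  Pit 103−Pit 101: −92a + 130b = −83.
Solving gives a = 0.30411, b = −0.42325.
Then c = 2249 − a·154 − b·385 = 2365.12.
At (23, 634): z_contact = 7.0 − 268.3 + 2365.12 = 2103.8 ft.
Depth below ground = 2127 − 2103.8 = 23 ft.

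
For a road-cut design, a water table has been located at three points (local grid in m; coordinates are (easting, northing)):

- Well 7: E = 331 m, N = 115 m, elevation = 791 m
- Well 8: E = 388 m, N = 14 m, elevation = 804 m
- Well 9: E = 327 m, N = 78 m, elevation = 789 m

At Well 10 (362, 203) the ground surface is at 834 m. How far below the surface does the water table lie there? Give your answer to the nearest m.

32 m

Let the plane be z = a·E + b·N + c.
Well 8−Well 7: 57a − 101b = 13;  Well 9−Well 7: −4a − 37b = −2.
Solving gives a = 0.27179, b = 0.02467.
Then c = 791 − a·331 − b·115 = 698.20.
At (362, 203): z_contact = 98.4 + 5.0 + 698.20 = 801.6 m.
Depth below ground = 834 − 801.6 = 32 m.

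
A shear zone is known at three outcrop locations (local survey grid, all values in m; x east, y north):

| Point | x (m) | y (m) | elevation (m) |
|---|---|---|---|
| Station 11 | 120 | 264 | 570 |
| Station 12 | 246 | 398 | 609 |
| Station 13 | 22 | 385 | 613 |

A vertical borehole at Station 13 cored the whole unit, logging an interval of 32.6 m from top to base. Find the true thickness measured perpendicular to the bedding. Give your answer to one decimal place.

31.0 m

Let the plane be z = a·x + b·y + c.
Station 12−Station 11: 126a + 134b = 39;  Station 13−Station 11: −98a + 121b = 43.
Solving gives a = −0.03675, b = 0.32560.
|∇z| = √(a²+b²) = 0.32767, so dip δ = arctan(0.32767) = 18.14°.
True thickness = vertical thickness × cos δ = 32.6 × cos 18.14° = 31.0 m.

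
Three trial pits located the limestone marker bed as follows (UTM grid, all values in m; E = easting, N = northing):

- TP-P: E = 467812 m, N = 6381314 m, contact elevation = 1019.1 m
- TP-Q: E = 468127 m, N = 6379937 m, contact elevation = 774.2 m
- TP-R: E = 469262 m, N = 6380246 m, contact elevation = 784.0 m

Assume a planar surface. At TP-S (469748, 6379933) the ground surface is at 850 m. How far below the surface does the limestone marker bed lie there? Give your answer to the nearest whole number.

137 m

Two edge vectors: TP-P→TP-Q = (315, -1377, -244.9), TP-P→TP-R = (1450, -1068, -235.1).
Normal n = (TP-P→TP-Q) × (TP-P→TP-R) = (62179.5, -281048.5, 1660230).
So ∂z/∂E = −n_x/n_z = −0.03745234 and ∂z/∂N = −n_y/n_z = 0.16928287.
Intercept c from TP-P: 1019.1 + 17520.65 − 1080247.15 = −1061707.40.
At (469748, 6379933): z_contact = −17593.2 + 1080013.4 − 1061707.40 = 712.8 m.
Depth below ground = 850 − 712.8 = 137 m.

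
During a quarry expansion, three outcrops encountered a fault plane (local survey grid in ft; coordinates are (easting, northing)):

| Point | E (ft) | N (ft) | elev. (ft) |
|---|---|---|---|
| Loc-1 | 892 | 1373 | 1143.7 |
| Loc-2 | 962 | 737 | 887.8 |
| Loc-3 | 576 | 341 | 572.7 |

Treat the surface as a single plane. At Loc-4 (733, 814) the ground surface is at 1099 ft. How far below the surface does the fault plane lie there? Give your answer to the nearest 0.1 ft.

260.2 ft

Two edge vectors: Loc-1→Loc-2 = (70, -636, -255.9), Loc-1→Loc-3 = (-316, -1032, -571).
Normal n = (Loc-1→Loc-2) × (Loc-1→Loc-3) = (99067.2, 120834.4, -273216).
So ∂z/∂E = −n_x/n_z = 0.362597 and ∂z/∂N = −n_y/n_z = 0.442267.
Intercept c from Loc-1: 1143.7 − 323.44 − 607.23 = 213.03.
At (733, 814): z_contact = 265.78 + 360.01 + 213.03 = 838.82 ft.
Depth below ground = 1099 − 838.82 = 260.2 ft.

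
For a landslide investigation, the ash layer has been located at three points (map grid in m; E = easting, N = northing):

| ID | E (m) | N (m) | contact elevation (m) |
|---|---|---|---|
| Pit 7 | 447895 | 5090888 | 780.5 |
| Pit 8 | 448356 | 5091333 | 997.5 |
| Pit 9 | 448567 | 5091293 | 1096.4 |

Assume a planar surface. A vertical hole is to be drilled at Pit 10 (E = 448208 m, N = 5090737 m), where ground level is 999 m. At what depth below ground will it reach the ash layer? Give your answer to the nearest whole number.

Let the plane be z = a·E + b·N + c.
Pit 8−Pit 7: 461a + 445b = 217;  Pit 9−Pit 7: 672a + 405b = 315.9.
Solving gives a = 0.46904794, b = 0.00172787.
Then c = 780.5 − a·447895 − b·5090888 = −218100.11.
At (448208, 5090737): z_contact = 210231.0 + 8796.1 − 218100.11 = 927.1 m.
Depth below ground = 999 − 927.1 = 72 m.

72 m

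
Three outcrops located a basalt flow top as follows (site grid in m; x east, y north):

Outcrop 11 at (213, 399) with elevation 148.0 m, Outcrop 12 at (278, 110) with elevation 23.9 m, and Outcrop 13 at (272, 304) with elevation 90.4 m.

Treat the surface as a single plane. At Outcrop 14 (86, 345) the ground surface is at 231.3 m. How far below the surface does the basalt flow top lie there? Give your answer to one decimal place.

Two edge vectors: Outcrop 11→Outcrop 12 = (65, -289, -124.1), Outcrop 11→Outcrop 13 = (59, -95, -57.6).
Normal n = (Outcrop 11→Outcrop 12) × (Outcrop 11→Outcrop 13) = (4856.9, -3577.9, 10876).
So ∂z/∂x = −n_x/n_z = −0.44657 and ∂z/∂y = −n_y/n_z = 0.32897.
Intercept c from Outcrop 11: 148 + 95.12 − 131.26 = 111.86.
At (86, 345): z_contact = −38.41 + 113.50 + 111.86 = 186.95 m.
Depth below ground = 231.3 − 186.95 = 44.4 m.

44.4 m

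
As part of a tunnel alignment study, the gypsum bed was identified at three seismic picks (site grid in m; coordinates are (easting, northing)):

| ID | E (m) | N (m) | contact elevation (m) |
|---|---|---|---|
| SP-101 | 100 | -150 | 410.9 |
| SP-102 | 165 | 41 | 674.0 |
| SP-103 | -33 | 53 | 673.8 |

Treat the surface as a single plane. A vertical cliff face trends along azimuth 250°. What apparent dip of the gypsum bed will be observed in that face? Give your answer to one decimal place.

28.3°

Two edge vectors: SP-101→SP-102 = (65, 191, 263.1), SP-101→SP-103 = (-133, 203, 262.9).
Normal n = (SP-101→SP-102) × (SP-101→SP-103) = (-3195.4, -52080.8, 38598).
So ∂z/∂E = −n_x/n_z = 0.08279 and ∂z/∂N = −n_y/n_z = 1.34931.
Unit vector along 250° is (sin 250°, cos 250°) = (-0.9397, -0.3420).
Slope in that direction = a·(-0.9397) + b·(-0.3420) = −0.53929.
Apparent dip = arctan|0.53929| = 28.3° (true dip is 53.5°, so apparent ≤ true as expected).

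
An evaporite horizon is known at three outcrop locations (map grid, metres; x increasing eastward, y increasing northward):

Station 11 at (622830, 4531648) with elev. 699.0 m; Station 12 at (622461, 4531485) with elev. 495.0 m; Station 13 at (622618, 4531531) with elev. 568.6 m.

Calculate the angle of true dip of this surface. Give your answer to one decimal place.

32.7°

Let the plane be z = a·x + b·y + c.
Station 12−Station 11: −369a − 163b = −204;  Station 13−Station 11: −212a − 117b = −130.4.
Solving gives a = 0.30321, b = 0.56512.
Gradient magnitude |∇z| = √(a² + b²) = √(0.09194 + 0.31936) = 0.64132.
True dip = arctan(0.64132) = 32.7°, dipping toward SSW (azimuth ≈ 208°).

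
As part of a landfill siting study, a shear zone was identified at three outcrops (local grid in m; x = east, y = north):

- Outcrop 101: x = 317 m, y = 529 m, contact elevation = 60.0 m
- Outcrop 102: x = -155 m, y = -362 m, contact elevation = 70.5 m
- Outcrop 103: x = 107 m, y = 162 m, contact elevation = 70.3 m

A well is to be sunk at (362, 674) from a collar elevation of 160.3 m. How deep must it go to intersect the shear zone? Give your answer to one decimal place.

Let the plane be z = a·x + b·y + c.
Outcrop 102−Outcrop 101: −472a − 891b = 10.5;  Outcrop 103−Outcrop 101: −210a − 367b = 10.3.
Solving gives a = −0.38339, b = 0.19131.
Then c = 60 − a·317 − b·529 = 80.33.
At (362, 674): z_contact = −138.79 + 128.95 + 80.33 = 70.49 m.
Depth below ground = 160.3 − 70.49 = 89.8 m.

89.8 m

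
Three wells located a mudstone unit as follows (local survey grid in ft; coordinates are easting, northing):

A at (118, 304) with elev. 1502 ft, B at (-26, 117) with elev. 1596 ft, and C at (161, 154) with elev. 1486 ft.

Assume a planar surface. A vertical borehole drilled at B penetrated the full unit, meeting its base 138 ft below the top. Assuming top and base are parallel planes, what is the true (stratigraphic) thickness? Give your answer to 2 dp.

Two edge vectors: A→B = (-144, -187, 94), A→C = (43, -150, -16).
Normal n = (A→B) × (A→C) = (17092, 1738, 29641).
So ∂z/∂easting = −n_x/n_z = −0.57663 and ∂z/∂northing = −n_y/n_z = −0.05863.
|∇z| = √(a²+b²) = 0.57961, so dip δ = arctan(0.57961) = 30.10°.
True thickness = vertical thickness × cos δ = 138 × cos 30.10° = 119.39 ft.

119.39 ft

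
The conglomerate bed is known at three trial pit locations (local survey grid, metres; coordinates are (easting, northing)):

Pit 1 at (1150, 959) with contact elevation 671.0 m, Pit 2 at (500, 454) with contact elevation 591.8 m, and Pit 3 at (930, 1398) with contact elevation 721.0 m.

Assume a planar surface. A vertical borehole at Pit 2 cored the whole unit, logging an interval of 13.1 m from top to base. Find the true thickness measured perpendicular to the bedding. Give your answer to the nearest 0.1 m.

Let the plane be z = a·E + b·N + c.
Pit 2−Pit 1: −650a − 505b = −79.2;  Pit 3−Pit 1: −220a + 439b = 50.
Solving gives a = 0.02401, b = 0.12593.
|∇z| = √(a²+b²) = 0.12820, so dip δ = arctan(0.12820) = 7.31°.
True thickness = vertical thickness × cos δ = 13.1 × cos 7.31° = 13.0 m.

13.0 m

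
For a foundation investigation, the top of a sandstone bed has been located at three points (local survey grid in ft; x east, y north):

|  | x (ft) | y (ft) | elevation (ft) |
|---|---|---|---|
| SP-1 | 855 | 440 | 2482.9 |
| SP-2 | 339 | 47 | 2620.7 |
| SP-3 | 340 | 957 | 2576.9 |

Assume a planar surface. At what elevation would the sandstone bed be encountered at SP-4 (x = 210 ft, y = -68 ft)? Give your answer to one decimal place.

Let the plane be z = a·x + b·y + c.
SP-2−SP-1: −516a − 393b = 137.8;  SP-3−SP-1: −515a + 517b = 94.
Solving gives a = −0.23059, b = −0.04788.
Then c = 2482.9 − a·855 − b·440 = 2701.12.
At (210, -68): z = −48.4 + 3.3 + 2701.12 = 2656.0 ft.

2656.0 ft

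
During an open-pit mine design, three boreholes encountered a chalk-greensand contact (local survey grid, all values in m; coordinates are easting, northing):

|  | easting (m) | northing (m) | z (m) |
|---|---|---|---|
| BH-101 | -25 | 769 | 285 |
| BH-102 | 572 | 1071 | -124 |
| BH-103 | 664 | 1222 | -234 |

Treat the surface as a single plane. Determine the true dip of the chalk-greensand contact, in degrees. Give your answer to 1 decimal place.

Let the plane be z = a·easting + b·northing + c.
BH-102−BH-101: 597a + 302b = −409;  BH-103−BH-101: 689a + 453b = −519.
Solving gives a = −0.45763, b = −0.44966.
Gradient magnitude |∇z| = √(a² + b²) = √(0.20942 + 0.20219) = 0.64157.
True dip = arctan(0.64157) = 32.7°, dipping toward NE (azimuth ≈ 046°).

32.7°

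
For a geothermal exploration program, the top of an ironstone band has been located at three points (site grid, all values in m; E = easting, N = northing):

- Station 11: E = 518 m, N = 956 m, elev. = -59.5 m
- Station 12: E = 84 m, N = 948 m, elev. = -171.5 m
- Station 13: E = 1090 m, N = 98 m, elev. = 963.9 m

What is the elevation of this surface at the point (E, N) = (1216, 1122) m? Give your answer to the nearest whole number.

-34 m

Let the plane be z = a·E + b·N + c.
Station 12−Station 11: −434a − 8b = −112;  Station 13−Station 11: 572a − 858b = 1023.4.
Solving gives a = 0.27665, b = −1.00834.
Then c = -59.5 − a·518 − b·956 = 761.17.
At (1216, 1122): z = 336.4 − 1131.4 + 761.17 = -33.8 m.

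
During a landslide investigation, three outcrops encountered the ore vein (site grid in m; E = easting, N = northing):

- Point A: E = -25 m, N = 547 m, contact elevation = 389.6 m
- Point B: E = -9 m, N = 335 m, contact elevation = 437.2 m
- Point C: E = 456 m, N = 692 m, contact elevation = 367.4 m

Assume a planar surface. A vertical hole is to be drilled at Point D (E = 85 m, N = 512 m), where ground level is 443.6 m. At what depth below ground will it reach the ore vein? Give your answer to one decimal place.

Let the plane be z = a·E + b·N + c.
Point B−Point A: 16a − 212b = 47.6;  Point C−Point A: 481a + 145b = −22.2.
Solving gives a = 0.02105, b = −0.22294.
Then c = 389.6 − a·-25 − b·547 = 512.07.
At (85, 512): z_contact = 1.79 − 114.14 + 512.07 = 399.72 m.
Depth below ground = 443.6 − 399.72 = 43.9 m.

43.9 m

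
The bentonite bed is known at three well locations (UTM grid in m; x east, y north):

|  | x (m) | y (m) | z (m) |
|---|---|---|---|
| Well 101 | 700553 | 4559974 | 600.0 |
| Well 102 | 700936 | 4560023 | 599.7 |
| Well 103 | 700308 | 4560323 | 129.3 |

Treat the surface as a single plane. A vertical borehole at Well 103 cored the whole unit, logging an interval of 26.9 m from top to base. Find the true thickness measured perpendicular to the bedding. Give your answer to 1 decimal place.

16.8 m

Two edge vectors: Well 101→Well 102 = (383, 49, -0.3), Well 101→Well 103 = (-245, 349, -470.7).
Normal n = (Well 101→Well 102) × (Well 101→Well 103) = (-22959.6, 180351.6, 145672).
So ∂z/∂x = −n_x/n_z = 0.15761 and ∂z/∂y = −n_y/n_z = −1.23807.
|∇z| = √(a²+b²) = 1.24806, so dip δ = arctan(1.24806) = 51.30°.
True thickness = vertical thickness × cos δ = 26.9 × cos 51.30° = 16.8 m.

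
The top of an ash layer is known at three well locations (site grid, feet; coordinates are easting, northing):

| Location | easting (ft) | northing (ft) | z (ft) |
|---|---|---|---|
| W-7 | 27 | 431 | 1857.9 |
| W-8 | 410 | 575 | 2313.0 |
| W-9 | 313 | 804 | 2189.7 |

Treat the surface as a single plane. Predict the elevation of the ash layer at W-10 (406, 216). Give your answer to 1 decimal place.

Two edge vectors: W-7→W-8 = (383, 144, 455.1), W-7→W-9 = (286, 373, 331.8).
Normal n = (W-7→W-8) × (W-7→W-9) = (-121973.1, 3079.2, 101675).
So ∂z/∂easting = −n_x/n_z = 1.19964 and ∂z/∂northing = −n_y/n_z = −0.03028.
Intercept c from W-7: 1857.9 − 32.39 + 13.05 = 1838.56.
At (406, 216): z = 487.1 − 6.5 + 1838.56 = 2319.1 ft.

2319.1 ft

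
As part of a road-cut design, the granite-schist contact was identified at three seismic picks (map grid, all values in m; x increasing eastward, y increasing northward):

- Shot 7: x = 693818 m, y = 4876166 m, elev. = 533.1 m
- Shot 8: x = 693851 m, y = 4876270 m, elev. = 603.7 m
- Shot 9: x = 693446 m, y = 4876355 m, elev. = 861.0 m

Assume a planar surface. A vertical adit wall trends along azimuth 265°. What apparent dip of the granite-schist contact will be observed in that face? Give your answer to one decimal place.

Two edge vectors: Shot 7→Shot 8 = (33, 104, 70.6), Shot 7→Shot 9 = (-372, 189, 327.9).
Normal n = (Shot 7→Shot 8) × (Shot 7→Shot 9) = (20758.2, -37083.9, 44925).
So ∂z/∂x = −n_x/n_z = −0.46206 and ∂z/∂y = −n_y/n_z = 0.82546.
Unit vector along 265° is (sin 265°, cos 265°) = (-0.9962, -0.0872).
Slope in that direction = a·(-0.9962) + b·(-0.0872) = 0.38836.
Apparent dip = arctan|0.38836| = 21.2° (true dip is 43.4°, so apparent ≤ true as expected).

21.2°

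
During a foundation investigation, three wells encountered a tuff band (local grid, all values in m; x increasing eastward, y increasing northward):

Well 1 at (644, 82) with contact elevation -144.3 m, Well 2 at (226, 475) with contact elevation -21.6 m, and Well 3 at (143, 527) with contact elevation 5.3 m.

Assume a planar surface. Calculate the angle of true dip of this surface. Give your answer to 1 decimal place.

21.7°

Let the plane be z = a·x + b·y + c.
Well 2−Well 1: −418a + 393b = 122.7;  Well 3−Well 1: −501a + 445b = 149.6.
Solving gives a = −0.38512, b = −0.09741.
Gradient magnitude |∇z| = √(a² + b²) = √(0.14832 + 0.00949) = 0.39725.
True dip = arctan(0.39725) = 21.7°, dipping toward ENE (azimuth ≈ 076°).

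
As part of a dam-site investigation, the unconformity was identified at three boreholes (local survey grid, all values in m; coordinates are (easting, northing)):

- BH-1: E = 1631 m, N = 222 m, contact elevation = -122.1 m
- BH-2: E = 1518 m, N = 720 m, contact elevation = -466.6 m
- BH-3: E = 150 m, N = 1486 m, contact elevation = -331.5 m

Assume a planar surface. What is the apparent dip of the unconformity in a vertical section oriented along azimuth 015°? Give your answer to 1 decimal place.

Two edge vectors: BH-1→BH-2 = (-113, 498, -344.5), BH-1→BH-3 = (-1481, 1264, -209.4).
Normal n = (BH-1→BH-2) × (BH-1→BH-3) = (331166.8, 486542.3, 594706).
So ∂z/∂E = −n_x/n_z = −0.55686 and ∂z/∂N = −n_y/n_z = −0.81812.
Unit vector along 015° is (sin 15°, cos 15°) = (0.2588, 0.9659).
Slope in that direction = a·(0.2588) + b·(0.9659) = −0.93437.
Apparent dip = arctan|0.93437| = 43.1° (true dip is 44.7°, so apparent ≤ true as expected).

43.1°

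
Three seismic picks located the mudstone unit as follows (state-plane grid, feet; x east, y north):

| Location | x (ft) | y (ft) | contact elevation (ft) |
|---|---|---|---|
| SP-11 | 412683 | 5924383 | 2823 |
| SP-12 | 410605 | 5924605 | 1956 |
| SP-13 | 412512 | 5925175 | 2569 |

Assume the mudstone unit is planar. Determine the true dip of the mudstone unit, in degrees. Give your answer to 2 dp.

24.59°

Two edge vectors: SP-11→SP-12 = (-2078, 222, -867), SP-11→SP-13 = (-171, 792, -254).
Normal n = (SP-11→SP-12) × (SP-11→SP-13) = (630276, -379555, -1607814).
So ∂z/∂x = −n_x/n_z = 0.39201 and ∂z/∂y = −n_y/n_z = −0.23607.
Gradient magnitude |∇z| = √(a² + b²) = √(0.15367 + 0.05573) = 0.45760.
True dip = arctan(0.45760) = 24.59°, dipping toward WNW (azimuth ≈ 301°).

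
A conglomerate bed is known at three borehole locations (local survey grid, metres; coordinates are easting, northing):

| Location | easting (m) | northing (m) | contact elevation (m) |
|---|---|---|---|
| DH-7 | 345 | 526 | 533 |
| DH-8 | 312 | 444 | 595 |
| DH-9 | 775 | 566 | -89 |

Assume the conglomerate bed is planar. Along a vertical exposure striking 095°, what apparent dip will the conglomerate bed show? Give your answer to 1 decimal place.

54.6°

Two edge vectors: DH-7→DH-8 = (-33, -82, 62), DH-7→DH-9 = (430, 40, -622).
Normal n = (DH-7→DH-8) × (DH-7→DH-9) = (48524, 6134, 33940).
So ∂z/∂easting = −n_x/n_z = −1.42970 and ∂z/∂northing = −n_y/n_z = −0.18073.
Unit vector along 095° is (sin 95°, cos 95°) = (0.9962, -0.0872).
Slope in that direction = a·(0.9962) + b·(-0.0872) = −1.40851.
Apparent dip = arctan|1.40851| = 54.6° (true dip is 55.2°, so apparent ≤ true as expected).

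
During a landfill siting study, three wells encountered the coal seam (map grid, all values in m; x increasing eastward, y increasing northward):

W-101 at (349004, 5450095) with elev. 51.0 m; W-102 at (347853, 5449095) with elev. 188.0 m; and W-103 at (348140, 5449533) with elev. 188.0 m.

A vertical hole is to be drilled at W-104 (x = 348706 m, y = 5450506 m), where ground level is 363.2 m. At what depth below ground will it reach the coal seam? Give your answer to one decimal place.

Let the plane be z = a·x + b·y + c.
W-102−W-101: −1151a − 1000b = 137;  W-103−W-101: −864a − 562b = 137.
Solving gives a = −0.276349603, b = 0.181078393.
Then c = 51 − a·349004 − b·5450095 = −890396.33.
At (348706, 5450506): z_contact = −96364.76 + 986968.87 − 890396.33 = 207.78 m.
Depth below ground = 363.2 − 207.78 = 155.4 m.

155.4 m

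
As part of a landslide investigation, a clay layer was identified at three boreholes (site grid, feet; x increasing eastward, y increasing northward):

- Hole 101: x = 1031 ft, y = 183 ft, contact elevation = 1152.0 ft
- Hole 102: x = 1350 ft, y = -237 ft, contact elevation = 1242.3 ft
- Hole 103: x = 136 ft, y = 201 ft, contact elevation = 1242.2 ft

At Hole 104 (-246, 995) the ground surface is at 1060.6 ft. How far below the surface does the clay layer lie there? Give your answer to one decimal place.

12.7 ft

Let the plane be z = a·x + b·y + c.
Hole 102−Hole 101: 319a − 420b = 90.3;  Hole 103−Hole 101: −895a + 18b = 90.2.
Solving gives a = −0.106737, b = −0.296069.
Then c = 1152 − a·1031 − b·183 = 1316.23.
At (-246, 995): z_contact = 26.26 − 294.59 + 1316.23 = 1047.89 ft.
Depth below ground = 1060.6 − 1047.89 = 12.7 ft.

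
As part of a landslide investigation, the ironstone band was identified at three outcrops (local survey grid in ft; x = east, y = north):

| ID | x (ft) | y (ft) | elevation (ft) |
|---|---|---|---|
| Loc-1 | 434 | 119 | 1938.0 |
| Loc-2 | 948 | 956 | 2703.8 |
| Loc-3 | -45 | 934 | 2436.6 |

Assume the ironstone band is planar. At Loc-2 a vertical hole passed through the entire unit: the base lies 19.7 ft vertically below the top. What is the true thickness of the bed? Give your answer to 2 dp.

Let the plane be z = a·x + b·y + c.
Loc-2−Loc-1: 514a + 837b = 765.8;  Loc-3−Loc-1: −479a + 815b = 498.6.
Solving gives a = 0.25225, b = 0.76003.
|∇z| = √(a²+b²) = 0.80080, so dip δ = arctan(0.80080) = 38.69°.
True thickness = vertical thickness × cos δ = 19.7 × cos 38.69° = 15.38 ft.

15.38 ft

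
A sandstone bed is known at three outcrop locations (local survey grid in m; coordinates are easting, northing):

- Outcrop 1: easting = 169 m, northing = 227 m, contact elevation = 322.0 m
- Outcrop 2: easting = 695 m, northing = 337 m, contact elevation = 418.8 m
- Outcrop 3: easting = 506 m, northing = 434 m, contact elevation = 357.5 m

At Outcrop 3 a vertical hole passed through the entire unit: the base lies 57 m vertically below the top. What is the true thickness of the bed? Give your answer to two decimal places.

Two edge vectors: Outcrop 1→Outcrop 2 = (526, 110, 96.8), Outcrop 1→Outcrop 3 = (337, 207, 35.5).
Normal n = (Outcrop 1→Outcrop 2) × (Outcrop 1→Outcrop 3) = (-16132.6, 13948.6, 71812).
So ∂z/∂easting = −n_x/n_z = 0.22465 and ∂z/∂northing = −n_y/n_z = −0.19424.
|∇z| = √(a²+b²) = 0.29698, so dip δ = arctan(0.29698) = 16.54°.
True thickness = vertical thickness × cos δ = 57 × cos 16.54° = 54.64 m.

54.64 m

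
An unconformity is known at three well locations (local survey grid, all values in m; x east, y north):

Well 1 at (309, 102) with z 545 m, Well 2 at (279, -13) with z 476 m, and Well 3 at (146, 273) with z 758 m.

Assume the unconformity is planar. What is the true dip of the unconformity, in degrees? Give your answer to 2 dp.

42.31°

Let the plane be z = a·x + b·y + c.
Well 2−Well 1: −30a − 115b = −69;  Well 3−Well 1: −163a + 171b = 213.
Solving gives a = −0.53177, b = 0.73872.
Gradient magnitude |∇z| = √(a² + b²) = √(0.28278 + 0.54571) = 0.91021.
True dip = arctan(0.91021) = 42.31°, dipping toward SE (azimuth ≈ 144°).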